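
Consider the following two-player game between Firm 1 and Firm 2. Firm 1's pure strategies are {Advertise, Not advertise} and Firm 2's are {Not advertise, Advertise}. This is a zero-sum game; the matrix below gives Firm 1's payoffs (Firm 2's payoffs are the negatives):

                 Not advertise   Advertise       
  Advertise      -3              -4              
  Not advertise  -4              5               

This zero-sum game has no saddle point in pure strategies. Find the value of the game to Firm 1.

v = -31/10

Firm 1's indifference between Advertise and Not advertise determines Firm 2's mixing probability q:
  Firm 1's payoff to Advertise: q·(-3) + (1−q)·(-4) = q - 4
  Firm 1's payoff to Not advertise: q·(-4) + (1−q)·5 = -9q + 5
  q - 4 = -9q + 5  ⇒  10q = 9  ⇒  q = 9/10.
The value is Firm 1's expected payoff against this mix (using Advertise): (9/10)·(-3) + (1/10)·(-4) = -31/10.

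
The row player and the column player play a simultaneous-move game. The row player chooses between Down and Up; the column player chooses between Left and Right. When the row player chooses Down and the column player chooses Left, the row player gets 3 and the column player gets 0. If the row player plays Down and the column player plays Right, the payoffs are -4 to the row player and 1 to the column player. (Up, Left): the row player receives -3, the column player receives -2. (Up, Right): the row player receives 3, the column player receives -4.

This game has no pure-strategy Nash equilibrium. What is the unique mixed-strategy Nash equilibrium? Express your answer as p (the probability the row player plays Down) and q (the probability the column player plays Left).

p = 2/3, q = 7/13

Set the column player's expected payoff from Left equal to that from Right:
  the column player's payoff from Left: p·0 + (1−p)·(-2) = 2p - 2
  the column player's payoff from Right: p·1 + (1−p)·(-4) = 5p - 4
  2p - 2 = 5p - 4  ⇒  -3p = -2  ⇒  p = 2/3.
Set the row player's expected payoff from Down equal to that from Up:
  the row player's expected payoff from Down: q·3 + (1−q)·(-4) = 7q - 4
  the row player's expected payoff from Up: q·(-3) + (1−q)·3 = -6q + 3
  7q - 4 = -6q + 3  ⇒  13q = 7  ⇒  q = 7/13.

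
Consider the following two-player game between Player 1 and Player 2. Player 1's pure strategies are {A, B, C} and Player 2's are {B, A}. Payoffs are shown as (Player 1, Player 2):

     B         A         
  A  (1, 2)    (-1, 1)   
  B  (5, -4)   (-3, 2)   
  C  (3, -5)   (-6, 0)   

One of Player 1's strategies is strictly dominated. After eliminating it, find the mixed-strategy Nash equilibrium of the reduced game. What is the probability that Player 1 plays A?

p = 6/7

Player 1's strategy C is strictly dominated by B: 5 > 3 and -3 > -6. Eliminate C.
Player 2's indifference between B and A determines Player 1's mixing probability p:
  Player 2's expected payoff from B: p·2 + (1−p)·(-4) = 6p - 4
  Player 2's expected payoff from A: p·1 + (1−p)·2 = -p + 2
  6p - 4 = -p + 2  ⇒  7p = 6  ⇒  p = 6/7.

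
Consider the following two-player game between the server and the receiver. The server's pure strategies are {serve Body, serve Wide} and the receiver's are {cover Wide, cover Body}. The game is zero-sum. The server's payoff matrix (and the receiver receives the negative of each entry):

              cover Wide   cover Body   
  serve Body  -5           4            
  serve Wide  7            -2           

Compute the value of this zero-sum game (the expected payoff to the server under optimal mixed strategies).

For the server to be willing to mix, the server must be indifferent between serve Body and serve Wide, which pins down the receiver's mix.
  the server's expected payoff from serve Body: q·(-5) + (1−q)·4 = -9q + 4
  the server's expected payoff from serve Wide: q·7 + (1−q)·(-2) = 9q - 2
  -9q + 4 = 9q - 2  ⇒  -18q = -6  ⇒  q = 1/3.
The value is the server's expected payoff against this mix (using serve Body): (1/3)·(-5) + (2/3)·4 = 1.

v = 1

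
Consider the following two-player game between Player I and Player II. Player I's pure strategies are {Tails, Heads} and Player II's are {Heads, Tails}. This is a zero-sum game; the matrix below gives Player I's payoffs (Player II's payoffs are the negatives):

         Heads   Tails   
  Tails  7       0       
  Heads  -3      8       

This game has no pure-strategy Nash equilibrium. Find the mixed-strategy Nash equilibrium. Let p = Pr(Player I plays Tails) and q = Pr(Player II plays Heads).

p = 11/18, q = 4/9

Set Player II's expected payoff from Heads equal to that from Tails:
  Player II's payoff from Heads: p·(-7) + (1−p)·3 = -10p + 3
  Player II's payoff from Tails: p·0 + (1−p)·(-8) = 8p - 8
  -10p + 3 = 8p - 8  ⇒  -18p = -11  ⇒  p = 11/18.
In a mixed equilibrium Player I is indifferent between Tails and Heads; this condition fixes q.
  Player I's payoff to Tails: q·7 + (1−q)·0 = 7q
  Player I's payoff to Heads: q·(-3) + (1−q)·8 = -11q + 8
  7q = -11q + 8  ⇒  18q = 8  ⇒  q = 4/9.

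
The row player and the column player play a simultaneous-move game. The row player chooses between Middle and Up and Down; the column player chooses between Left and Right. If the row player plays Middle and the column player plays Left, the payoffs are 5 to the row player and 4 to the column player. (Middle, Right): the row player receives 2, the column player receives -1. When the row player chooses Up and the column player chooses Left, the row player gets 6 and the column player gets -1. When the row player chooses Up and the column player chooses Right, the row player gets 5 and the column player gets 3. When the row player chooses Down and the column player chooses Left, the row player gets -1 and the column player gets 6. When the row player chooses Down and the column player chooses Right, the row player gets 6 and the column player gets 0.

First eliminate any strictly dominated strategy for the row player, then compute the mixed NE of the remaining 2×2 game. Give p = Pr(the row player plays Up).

p = 3/5

The row player's strategy Middle is strictly dominated by Up: 6 > 5 and 5 > 2. Eliminate Middle.
For the column player to be willing to mix, the column player must be indifferent between Left and Right, which pins down the row player's mix.
  the column player's payoff to Left: p·(-1) + (1−p)·6 = -7p + 6
  the column player's payoff to Right: p·3 + (1−p)·0 = 3p
  -7p + 6 = 3p  ⇒  -10p = -6  ⇒  p = 3/5.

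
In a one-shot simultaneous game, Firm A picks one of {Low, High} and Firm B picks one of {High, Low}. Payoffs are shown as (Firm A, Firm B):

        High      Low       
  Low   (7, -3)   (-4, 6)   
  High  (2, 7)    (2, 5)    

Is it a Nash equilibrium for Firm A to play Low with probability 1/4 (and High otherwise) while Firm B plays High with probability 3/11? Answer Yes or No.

Given Firm A's mix p = 1/4, Firm B's payoff from High is 9/2 but from Low is 21/4. Firm B strictly prefers Low, so Firm B would not mix.
So the proposed profile is not a Nash equilibrium.

No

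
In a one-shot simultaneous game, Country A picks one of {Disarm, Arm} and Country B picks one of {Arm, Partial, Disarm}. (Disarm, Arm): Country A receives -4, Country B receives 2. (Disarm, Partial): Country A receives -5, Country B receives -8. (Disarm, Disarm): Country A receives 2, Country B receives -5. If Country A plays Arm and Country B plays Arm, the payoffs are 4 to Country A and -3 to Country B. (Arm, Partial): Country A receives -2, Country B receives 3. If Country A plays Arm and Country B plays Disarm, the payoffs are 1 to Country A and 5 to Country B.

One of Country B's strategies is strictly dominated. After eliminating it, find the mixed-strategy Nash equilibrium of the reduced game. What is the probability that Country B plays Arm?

q = 1/9

Country B's strategy Partial is strictly dominated by Disarm: -5 > -8 and 5 > 3. Eliminate Partial.
In a mixed equilibrium Country A is indifferent between Disarm and Arm; this condition fixes q.
  Country A's expected payoff from Disarm: q·(-4) + (1−q)·2 = -6q + 2
  Country A's expected payoff from Arm: q·4 + (1−q)·1 = 3q + 1
  -6q + 2 = 3q + 1  ⇒  -9q = -1  ⇒  q = 1/9.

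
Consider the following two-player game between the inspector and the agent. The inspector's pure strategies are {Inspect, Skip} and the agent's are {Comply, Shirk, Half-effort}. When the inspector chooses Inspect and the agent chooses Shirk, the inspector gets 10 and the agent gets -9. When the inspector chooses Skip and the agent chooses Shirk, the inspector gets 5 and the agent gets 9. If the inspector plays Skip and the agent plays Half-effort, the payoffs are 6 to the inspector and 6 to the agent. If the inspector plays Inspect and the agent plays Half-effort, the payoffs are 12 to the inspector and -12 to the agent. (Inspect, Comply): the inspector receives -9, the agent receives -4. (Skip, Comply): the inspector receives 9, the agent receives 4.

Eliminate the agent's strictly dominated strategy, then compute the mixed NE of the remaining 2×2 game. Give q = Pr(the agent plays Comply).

q = 5/23

The agent's strategy Half-effort is strictly dominated by Shirk: -9 > -12 and 9 > 6. Eliminate Half-effort.
Set the inspector's expected payoff from Inspect equal to that from Skip:
  the inspector's expected payoff from Inspect: q·(-9) + (1−q)·10 = -19q + 10
  the inspector's expected payoff from Skip: q·9 + (1−q)·5 = 4q + 5
  -19q + 10 = 4q + 5  ⇒  -23q = -5  ⇒  q = 5/23.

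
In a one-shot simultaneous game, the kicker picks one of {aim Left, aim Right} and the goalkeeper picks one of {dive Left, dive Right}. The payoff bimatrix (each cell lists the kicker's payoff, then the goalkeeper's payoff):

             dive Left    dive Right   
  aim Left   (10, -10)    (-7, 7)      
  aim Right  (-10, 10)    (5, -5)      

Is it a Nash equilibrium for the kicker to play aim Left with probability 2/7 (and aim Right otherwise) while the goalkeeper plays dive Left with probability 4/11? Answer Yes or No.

No

Given the kicker's mix p = 2/7, the goalkeeper's payoff from dive Left is 30/7 but from dive Right is -11/7. The goalkeeper strictly prefers dive Left, so the goalkeeper would not mix.
So the proposed profile is not a Nash equilibrium.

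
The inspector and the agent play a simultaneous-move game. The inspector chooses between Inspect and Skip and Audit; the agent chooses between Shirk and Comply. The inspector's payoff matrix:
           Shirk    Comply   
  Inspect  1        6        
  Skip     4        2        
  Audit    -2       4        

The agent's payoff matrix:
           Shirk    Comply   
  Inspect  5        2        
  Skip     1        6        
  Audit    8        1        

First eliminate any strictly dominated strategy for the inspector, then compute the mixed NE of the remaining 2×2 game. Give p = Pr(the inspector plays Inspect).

p = 5/8

The inspector's strategy Audit is strictly dominated by Inspect: 1 > -2 and 6 > 4. Eliminate Audit.
The inspector's mix must leave the agent indifferent between Shirk and Comply.
  the agent's payoff from Shirk: p·5 + (1−p)·1 = 4p + 1
  the agent's payoff from Comply: p·2 + (1−p)·6 = -4p + 6
  4p + 1 = -4p + 6  ⇒  8p = 5  ⇒  p = 5/8.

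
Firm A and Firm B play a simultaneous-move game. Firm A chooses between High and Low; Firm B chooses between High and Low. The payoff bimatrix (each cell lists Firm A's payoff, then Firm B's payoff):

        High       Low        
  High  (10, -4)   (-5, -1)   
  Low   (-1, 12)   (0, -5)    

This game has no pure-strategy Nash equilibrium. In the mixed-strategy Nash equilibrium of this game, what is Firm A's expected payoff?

-5/16

For Firm A to be willing to mix, Firm A must be indifferent between High and Low, which pins down Firm B's mix.
  Firm A's payoff from High: q·10 + (1−q)·(-5) = 15q - 5
  Firm A's payoff from Low: q·(-1) + (1−q)·0 = -q
  15q - 5 = -q  ⇒  16q = 5  ⇒  q = 5/16.
At equilibrium Firm A is indifferent across rows, so Firm A's payoff equals the payoff from High: (5/16)·10 + (11/16)·(-5) = -5/16.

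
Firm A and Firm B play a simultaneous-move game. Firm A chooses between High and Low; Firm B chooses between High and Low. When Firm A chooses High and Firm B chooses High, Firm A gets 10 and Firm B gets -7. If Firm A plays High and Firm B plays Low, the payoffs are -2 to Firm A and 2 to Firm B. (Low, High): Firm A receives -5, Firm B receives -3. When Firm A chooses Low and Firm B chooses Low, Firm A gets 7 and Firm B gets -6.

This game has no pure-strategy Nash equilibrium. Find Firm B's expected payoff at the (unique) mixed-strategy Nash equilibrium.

-4

For Firm B to be willing to mix, Firm B must be indifferent between High and Low, which pins down Firm A's mix.
  Firm B's payoff to High: p·(-7) + (1−p)·(-3) = -4p - 3
  Firm B's payoff to Low: p·2 + (1−p)·(-6) = 8p - 6
  -4p - 3 = 8p - 6  ⇒  -12p = -3  ⇒  p = 1/4.
At equilibrium Firm B is indifferent across columns, so Firm B's payoff equals the payoff from High: (1/4)·(-7) + (3/4)·(-3) = -4.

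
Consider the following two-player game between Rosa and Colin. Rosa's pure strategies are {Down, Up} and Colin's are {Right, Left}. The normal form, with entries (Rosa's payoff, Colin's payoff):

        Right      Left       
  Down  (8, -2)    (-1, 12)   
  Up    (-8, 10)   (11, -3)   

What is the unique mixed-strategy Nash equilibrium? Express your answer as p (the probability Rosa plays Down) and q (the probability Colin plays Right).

p = 13/27, q = 3/7

Rosa's mix must leave Colin indifferent between Right and Left.
  Colin's payoff from Right: p·(-2) + (1−p)·10 = -12p + 10
  Colin's payoff from Left: p·12 + (1−p)·(-3) = 15p - 3
  -12p + 10 = 15p - 3  ⇒  -27p = -13  ⇒  p = 13/27.
In a mixed equilibrium Rosa is indifferent between Down and Up; this condition fixes q.
  Rosa's payoff to Down: q·8 + (1−q)·(-1) = 9q - 1
  Rosa's payoff to Up: q·(-8) + (1−q)·11 = -19q + 11
  9q - 1 = -19q + 11  ⇒  28q = 12  ⇒  q = 3/7.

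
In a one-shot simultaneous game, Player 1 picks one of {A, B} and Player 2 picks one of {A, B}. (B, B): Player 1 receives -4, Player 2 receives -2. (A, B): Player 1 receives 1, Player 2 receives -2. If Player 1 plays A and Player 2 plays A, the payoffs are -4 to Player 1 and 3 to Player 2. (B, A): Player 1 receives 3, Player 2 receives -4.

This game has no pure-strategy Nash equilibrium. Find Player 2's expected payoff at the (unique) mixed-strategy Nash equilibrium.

-2

For Player 2 to be willing to mix, Player 2 must be indifferent between A and B, which pins down Player 1's mix.
  Player 2's expected payoff from A: p·3 + (1−p)·(-4) = 7p - 4
  Player 2's expected payoff from B: p·(-2) + (1−p)·(-2) = -2
  7p - 4 = -2  ⇒  7p = 2  ⇒  p = 2/7.
At equilibrium Player 2 is indifferent across columns, so Player 2's payoff equals the payoff from A: (2/7)·3 + (5/7)·(-4) = -2.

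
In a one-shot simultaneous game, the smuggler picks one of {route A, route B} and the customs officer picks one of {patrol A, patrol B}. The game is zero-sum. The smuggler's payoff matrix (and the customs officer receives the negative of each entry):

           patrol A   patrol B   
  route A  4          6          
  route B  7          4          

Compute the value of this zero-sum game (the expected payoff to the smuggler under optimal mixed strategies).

In a mixed equilibrium the smuggler is indifferent between route A and route B; this condition fixes q.
  the smuggler's payoff from route A: q·4 + (1−q)·6 = -2q + 6
  the smuggler's payoff from route B: q·7 + (1−q)·4 = 3q + 4
  -2q + 6 = 3q + 4  ⇒  -5q = -2  ⇒  q = 2/5.
The value is the smuggler's expected payoff against this mix (using route A): (2/5)·4 + (3/5)·6 = 26/5.

v = 26/5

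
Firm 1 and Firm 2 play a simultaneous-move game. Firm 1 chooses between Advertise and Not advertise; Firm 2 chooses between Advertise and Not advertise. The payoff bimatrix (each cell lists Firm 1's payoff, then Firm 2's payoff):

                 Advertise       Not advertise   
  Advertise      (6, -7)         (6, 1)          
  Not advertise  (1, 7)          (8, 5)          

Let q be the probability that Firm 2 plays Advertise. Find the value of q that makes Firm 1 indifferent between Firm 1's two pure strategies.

q = 2/7

Firm 2's mix must leave Firm 1 indifferent between Advertise and Not advertise.
  Firm 1's payoff from Advertise: q·6 + (1−q)·6 = 6
  Firm 1's payoff from Not advertise: q·1 + (1−q)·8 = -7q + 8
  6 = -7q + 8  ⇒  7q = 2  ⇒  q = 2/7.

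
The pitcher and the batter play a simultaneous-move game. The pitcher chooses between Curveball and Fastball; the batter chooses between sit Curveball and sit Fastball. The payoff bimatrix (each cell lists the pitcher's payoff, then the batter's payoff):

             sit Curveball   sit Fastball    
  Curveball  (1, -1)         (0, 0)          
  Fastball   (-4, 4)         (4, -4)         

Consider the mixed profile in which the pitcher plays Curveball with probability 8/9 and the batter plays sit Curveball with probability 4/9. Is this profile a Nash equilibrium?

Check the batter's indifference given the pitcher's mix p = 8/9:
  payoff from sit Curveball = -4/9; payoff from sit Fastball = -4/9 — equal.
Check the pitcher's indifference given the batter's mix q = 4/9:
  payoff from Curveball = 4/9; payoff from Fastball = 4/9 — equal.
Both players are indifferent, so neither can profitably deviate.

Yes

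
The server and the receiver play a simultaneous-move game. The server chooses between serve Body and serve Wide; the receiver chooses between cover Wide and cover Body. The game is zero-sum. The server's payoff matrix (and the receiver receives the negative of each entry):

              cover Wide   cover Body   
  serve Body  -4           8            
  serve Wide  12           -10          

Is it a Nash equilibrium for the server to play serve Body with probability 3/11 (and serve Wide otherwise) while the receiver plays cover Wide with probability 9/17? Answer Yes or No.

No

Given the server's mix p = 3/11, the receiver's payoff from cover Wide is -84/11 but from cover Body is 56/11. The receiver strictly prefers cover Body, so the receiver would not mix.
So the proposed profile is not a Nash equilibrium.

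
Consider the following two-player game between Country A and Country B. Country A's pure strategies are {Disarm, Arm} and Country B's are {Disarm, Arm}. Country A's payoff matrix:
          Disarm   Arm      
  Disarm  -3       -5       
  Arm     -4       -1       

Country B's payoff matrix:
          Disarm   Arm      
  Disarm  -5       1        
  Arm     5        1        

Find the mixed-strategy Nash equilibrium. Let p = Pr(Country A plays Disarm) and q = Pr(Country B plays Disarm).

p = 2/5, q = 4/5

For Country B to be willing to mix, Country B must be indifferent between Disarm and Arm, which pins down Country A's mix.
  Country B's payoff from Disarm: p·(-5) + (1−p)·5 = -10p + 5
  Country B's payoff from Arm: p·1 + (1−p)·1 = 1
  -10p + 5 = 1  ⇒  -10p = -4  ⇒  p = 2/5.
Country A's indifference between Disarm and Arm determines Country B's mixing probability q:
  Country A's expected payoff from Disarm: q·(-3) + (1−q)·(-5) = 2q - 5
  Country A's expected payoff from Arm: q·(-4) + (1−q)·(-1) = -3q - 1
  2q - 5 = -3q - 1  ⇒  5q = 4  ⇒  q = 4/5.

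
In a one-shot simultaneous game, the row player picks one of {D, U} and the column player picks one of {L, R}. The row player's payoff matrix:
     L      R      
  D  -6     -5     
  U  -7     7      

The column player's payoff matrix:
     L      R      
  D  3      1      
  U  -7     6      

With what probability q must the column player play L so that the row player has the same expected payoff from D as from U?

The column player's mix must leave the row player indifferent between D and U.
  the row player's payoff from D: q·(-6) + (1−q)·(-5) = -q - 5
  the row player's payoff from U: q·(-7) + (1−q)·7 = -14q + 7
  -q - 5 = -14q + 7  ⇒  13q = 12  ⇒  q = 12/13.

q = 12/13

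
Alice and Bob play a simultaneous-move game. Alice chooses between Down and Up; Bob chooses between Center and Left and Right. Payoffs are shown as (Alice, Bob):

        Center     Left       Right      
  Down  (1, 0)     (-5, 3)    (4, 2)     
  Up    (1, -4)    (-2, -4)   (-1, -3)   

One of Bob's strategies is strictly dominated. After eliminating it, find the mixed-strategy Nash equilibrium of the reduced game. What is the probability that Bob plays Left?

Bob's strategy Center is strictly dominated by Right: 2 > 0 and -3 > -4. Eliminate Center.
In a mixed equilibrium Alice is indifferent between Down and Up; this condition fixes q.
  Alice's payoff to Down: q·(-5) + (1−q)·4 = -9q + 4
  Alice's payoff to Up: q·(-2) + (1−q)·(-1) = -q - 1
  -9q + 4 = -q - 1  ⇒  -8q = -5  ⇒  q = 5/8.

q = 5/8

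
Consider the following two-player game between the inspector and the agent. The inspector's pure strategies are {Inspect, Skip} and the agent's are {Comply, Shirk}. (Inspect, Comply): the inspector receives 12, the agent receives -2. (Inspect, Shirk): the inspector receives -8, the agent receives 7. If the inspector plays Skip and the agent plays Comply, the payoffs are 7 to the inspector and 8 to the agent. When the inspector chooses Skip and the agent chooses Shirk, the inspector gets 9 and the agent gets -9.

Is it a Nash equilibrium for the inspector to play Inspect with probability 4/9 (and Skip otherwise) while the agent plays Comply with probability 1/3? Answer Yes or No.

Given the inspector's mix p = 4/9, the agent's payoff from Comply is 32/9 but from Shirk is -17/9. The agent strictly prefers Comply, so the agent would not mix.
So the proposed profile is not a Nash equilibrium.

No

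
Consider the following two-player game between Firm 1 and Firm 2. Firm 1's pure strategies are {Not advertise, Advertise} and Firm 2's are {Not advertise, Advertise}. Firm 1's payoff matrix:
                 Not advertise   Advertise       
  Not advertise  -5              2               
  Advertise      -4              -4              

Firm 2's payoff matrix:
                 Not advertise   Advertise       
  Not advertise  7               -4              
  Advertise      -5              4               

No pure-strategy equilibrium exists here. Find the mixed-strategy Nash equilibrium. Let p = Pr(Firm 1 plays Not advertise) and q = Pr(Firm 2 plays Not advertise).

Firm 2's indifference between Not advertise and Advertise determines Firm 1's mixing probability p:
  Firm 2's expected payoff from Not advertise: p·7 + (1−p)·(-5) = 12p - 5
  Firm 2's expected payoff from Advertise: p·(-4) + (1−p)·4 = -8p + 4
  12p - 5 = -8p + 4  ⇒  20p = 9  ⇒  p = 9/20.
For Firm 1 to be willing to mix, Firm 1 must be indifferent between Not advertise and Advertise, which pins down Firm 2's mix.
  Firm 1's payoff from Not advertise: q·(-5) + (1−q)·2 = -7q + 2
  Firm 1's payoff from Advertise: q·(-4) + (1−q)·(-4) = -4
  -7q + 2 = -4  ⇒  -7q = -6  ⇒  q = 6/7.

p = 9/20, q = 6/7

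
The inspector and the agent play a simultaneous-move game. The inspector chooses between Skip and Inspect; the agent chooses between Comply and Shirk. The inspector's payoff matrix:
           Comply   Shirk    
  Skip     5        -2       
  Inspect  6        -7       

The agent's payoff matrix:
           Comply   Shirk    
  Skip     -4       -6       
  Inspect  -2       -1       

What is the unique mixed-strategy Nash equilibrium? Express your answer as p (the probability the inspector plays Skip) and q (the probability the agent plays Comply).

p = 1/3, q = 5/6

The agent's indifference between Comply and Shirk determines the inspector's mixing probability p:
  the agent's payoff from Comply: p·(-4) + (1−p)·(-2) = -2p - 2
  the agent's payoff from Shirk: p·(-6) + (1−p)·(-1) = -5p - 1
  -2p - 2 = -5p - 1  ⇒  3p = 1  ⇒  p = 1/3.
The inspector's indifference between Skip and Inspect determines the agent's mixing probability q:
  the inspector's expected payoff from Skip: q·5 + (1−q)·(-2) = 7q - 2
  the inspector's expected payoff from Inspect: q·6 + (1−q)·(-7) = 13q - 7
  7q - 2 = 13q - 7  ⇒  -6q = -5  ⇒  q = 5/6.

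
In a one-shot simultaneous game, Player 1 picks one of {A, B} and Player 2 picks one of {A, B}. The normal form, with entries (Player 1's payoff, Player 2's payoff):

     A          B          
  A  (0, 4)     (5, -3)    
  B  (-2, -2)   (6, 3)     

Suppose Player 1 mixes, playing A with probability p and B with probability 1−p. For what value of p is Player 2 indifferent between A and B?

In a mixed equilibrium Player 2 is indifferent between A and B; this condition fixes p.
  Player 2's payoff from A: p·4 + (1−p)·(-2) = 6p - 2
  Player 2's payoff from B: p·(-3) + (1−p)·3 = -6p + 3
  6p - 2 = -6p + 3  ⇒  12p = 5  ⇒  p = 5/12.

p = 5/12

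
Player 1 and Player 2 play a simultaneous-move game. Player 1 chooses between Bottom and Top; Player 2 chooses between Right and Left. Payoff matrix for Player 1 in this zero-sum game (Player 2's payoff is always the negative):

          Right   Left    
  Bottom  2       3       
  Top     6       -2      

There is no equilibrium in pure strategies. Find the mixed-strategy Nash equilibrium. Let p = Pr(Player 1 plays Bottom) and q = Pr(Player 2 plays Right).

p = 8/9, q = 5/9

In a mixed equilibrium Player 2 is indifferent between Right and Left; this condition fixes p.
  Player 2's expected payoff from Right: p·(-2) + (1−p)·(-6) = 4p - 6
  Player 2's expected payoff from Left: p·(-3) + (1−p)·2 = -5p + 2
  4p - 6 = -5p + 2  ⇒  9p = 8  ⇒  p = 8/9.
Set Player 1's expected payoff from Bottom equal to that from Top:
  Player 1's expected payoff from Bottom: q·2 + (1−q)·3 = -q + 3
  Player 1's expected payoff from Top: q·6 + (1−q)·(-2) = 8q - 2
  -q + 3 = 8q - 2  ⇒  -9q = -5  ⇒  q = 5/9.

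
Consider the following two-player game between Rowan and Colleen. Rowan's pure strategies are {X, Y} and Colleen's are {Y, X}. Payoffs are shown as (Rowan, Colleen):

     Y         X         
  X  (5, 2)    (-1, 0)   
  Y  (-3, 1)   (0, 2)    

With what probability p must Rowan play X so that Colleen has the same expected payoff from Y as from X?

Set Colleen's expected payoff from Y equal to that from X:
  Colleen's expected payoff from Y: p·2 + (1−p)·1 = p + 1
  Colleen's expected payoff from X: p·0 + (1−p)·2 = -2p + 2
  p + 1 = -2p + 2  ⇒  3p = 1  ⇒  p = 1/3.

p = 1/3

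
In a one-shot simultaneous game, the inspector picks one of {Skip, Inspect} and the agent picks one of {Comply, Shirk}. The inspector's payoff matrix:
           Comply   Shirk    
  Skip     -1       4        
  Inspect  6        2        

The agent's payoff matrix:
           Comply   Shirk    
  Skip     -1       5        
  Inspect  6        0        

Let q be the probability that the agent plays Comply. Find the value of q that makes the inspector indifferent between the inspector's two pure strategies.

The agent's mix must leave the inspector indifferent between Skip and Inspect.
  the inspector's payoff from Skip: q·(-1) + (1−q)·4 = -5q + 4
  the inspector's payoff from Inspect: q·6 + (1−q)·2 = 4q + 2
  -5q + 4 = 4q + 2  ⇒  -9q = -2  ⇒  q = 2/9.

q = 2/9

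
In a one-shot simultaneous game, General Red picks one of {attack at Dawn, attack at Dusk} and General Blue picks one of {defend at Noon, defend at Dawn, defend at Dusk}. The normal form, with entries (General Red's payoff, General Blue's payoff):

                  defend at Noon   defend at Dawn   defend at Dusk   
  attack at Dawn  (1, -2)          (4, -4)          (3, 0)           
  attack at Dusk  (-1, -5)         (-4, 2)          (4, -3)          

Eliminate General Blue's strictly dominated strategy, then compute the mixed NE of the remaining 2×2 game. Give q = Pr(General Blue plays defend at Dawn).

q = 1/9

General Blue's strategy defend at Noon is strictly dominated by defend at Dusk: 0 > -2 and -3 > -5. Eliminate defend at Noon.
For General Red to be willing to mix, General Red must be indifferent between attack at Dawn and attack at Dusk, which pins down General Blue's mix.
  General Red's expected payoff from attack at Dawn: q·4 + (1−q)·3 = q + 3
  General Red's expected payoff from attack at Dusk: q·(-4) + (1−q)·4 = -8q + 4
  q + 3 = -8q + 4  ⇒  9q = 1  ⇒  q = 1/9.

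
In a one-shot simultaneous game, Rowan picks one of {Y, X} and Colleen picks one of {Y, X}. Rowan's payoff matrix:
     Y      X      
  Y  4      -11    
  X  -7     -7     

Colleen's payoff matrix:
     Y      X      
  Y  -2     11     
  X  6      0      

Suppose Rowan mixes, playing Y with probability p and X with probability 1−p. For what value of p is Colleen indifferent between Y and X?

In a mixed equilibrium Colleen is indifferent between Y and X; this condition fixes p.
  Colleen's payoff to Y: p·(-2) + (1−p)·6 = -8p + 6
  Colleen's payoff to X: p·11 + (1−p)·0 = 11p
  -8p + 6 = 11p  ⇒  -19p = -6  ⇒  p = 6/19.

p = 6/19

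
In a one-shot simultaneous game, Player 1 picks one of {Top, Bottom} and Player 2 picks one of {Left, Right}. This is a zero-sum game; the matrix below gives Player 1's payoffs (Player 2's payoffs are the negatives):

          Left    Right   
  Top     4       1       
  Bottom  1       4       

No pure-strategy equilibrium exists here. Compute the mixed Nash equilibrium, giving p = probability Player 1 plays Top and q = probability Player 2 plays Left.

Set Player 2's expected payoff from Left equal to that from Right:
  Player 2's expected payoff from Left: p·(-4) + (1−p)·(-1) = -3p - 1
  Player 2's expected payoff from Right: p·(-1) + (1−p)·(-4) = 3p - 4
  -3p - 1 = 3p - 4  ⇒  -6p = -3  ⇒  p = 1/2.
Player 1's indifference between Top and Bottom determines Player 2's mixing probability q:
  Player 1's payoff from Top: q·4 + (1−q)·1 = 3q + 1
  Player 1's payoff from Bottom: q·1 + (1−q)·4 = -3q + 4
  3q + 1 = -3q + 4  ⇒  6q = 3  ⇒  q = 1/2.

p = 1/2, q = 1/2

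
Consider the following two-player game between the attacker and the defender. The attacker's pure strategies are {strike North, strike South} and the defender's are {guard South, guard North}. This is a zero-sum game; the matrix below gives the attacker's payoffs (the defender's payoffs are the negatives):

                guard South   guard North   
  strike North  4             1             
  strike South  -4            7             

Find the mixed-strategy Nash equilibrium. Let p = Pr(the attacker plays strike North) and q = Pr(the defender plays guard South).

p = 11/14, q = 3/7

In a mixed equilibrium the defender is indifferent between guard South and guard North; this condition fixes p.
  the defender's payoff from guard South: p·(-4) + (1−p)·4 = -8p + 4
  the defender's payoff from guard North: p·(-1) + (1−p)·(-7) = 6p - 7
  -8p + 4 = 6p - 7  ⇒  -14p = -11  ⇒  p = 11/14.
For the attacker to be willing to mix, the attacker must be indifferent between strike North and strike South, which pins down the defender's mix.
  the attacker's payoff to strike North: q·4 + (1−q)·1 = 3q + 1
  the attacker's payoff to strike South: q·(-4) + (1−q)·7 = -11q + 7
  3q + 1 = -11q + 7  ⇒  14q = 6  ⇒  q = 3/7.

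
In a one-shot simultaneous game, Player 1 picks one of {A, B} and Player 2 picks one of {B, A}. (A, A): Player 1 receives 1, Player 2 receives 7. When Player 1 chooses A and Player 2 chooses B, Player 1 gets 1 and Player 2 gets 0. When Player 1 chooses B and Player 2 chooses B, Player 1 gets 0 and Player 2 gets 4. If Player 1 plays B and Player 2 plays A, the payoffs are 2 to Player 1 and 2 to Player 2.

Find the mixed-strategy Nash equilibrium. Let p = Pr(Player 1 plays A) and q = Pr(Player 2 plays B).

p = 2/9, q = 1/2

For Player 2 to be willing to mix, Player 2 must be indifferent between B and A, which pins down Player 1's mix.
  Player 2's payoff to B: p·0 + (1−p)·4 = -4p + 4
  Player 2's payoff to A: p·7 + (1−p)·2 = 5p + 2
  -4p + 4 = 5p + 2  ⇒  -9p = -2  ⇒  p = 2/9.
Set Player 1's expected payoff from A equal to that from B:
  Player 1's payoff from A: q·1 + (1−q)·1 = 1
  Player 1's payoff from B: q·0 + (1−q)·2 = -2q + 2
  1 = -2q + 2  ⇒  2q = 1  ⇒  q = 1/2.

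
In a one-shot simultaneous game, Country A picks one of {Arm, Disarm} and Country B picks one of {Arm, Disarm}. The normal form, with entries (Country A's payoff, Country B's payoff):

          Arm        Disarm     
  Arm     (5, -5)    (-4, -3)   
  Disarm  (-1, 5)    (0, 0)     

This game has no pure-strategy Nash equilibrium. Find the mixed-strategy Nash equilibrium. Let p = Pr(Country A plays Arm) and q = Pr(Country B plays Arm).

For Country B to be willing to mix, Country B must be indifferent between Arm and Disarm, which pins down Country A's mix.
  Country B's payoff from Arm: p·(-5) + (1−p)·5 = -10p + 5
  Country B's payoff from Disarm: p·(-3) + (1−p)·0 = -3p
  -10p + 5 = -3p  ⇒  -7p = -5  ⇒  p = 5/7.
In a mixed equilibrium Country A is indifferent between Arm and Disarm; this condition fixes q.
  Country A's payoff to Arm: q·5 + (1−q)·(-4) = 9q - 4
  Country A's payoff to Disarm: q·(-1) + (1−q)·0 = -q
  9q - 4 = -q  ⇒  10q = 4  ⇒  q = 2/5.

p = 5/7, q = 2/5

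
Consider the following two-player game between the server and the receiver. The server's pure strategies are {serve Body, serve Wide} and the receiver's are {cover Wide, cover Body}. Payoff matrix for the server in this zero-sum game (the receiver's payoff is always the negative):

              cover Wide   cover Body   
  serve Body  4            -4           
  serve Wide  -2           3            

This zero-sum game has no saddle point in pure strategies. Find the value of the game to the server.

In a mixed equilibrium the server is indifferent between serve Body and serve Wide; this condition fixes q.
  the server's payoff to serve Body: q·4 + (1−q)·(-4) = 8q - 4
  the server's payoff to serve Wide: q·(-2) + (1−q)·3 = -5q + 3
  8q - 4 = -5q + 3  ⇒  13q = 7  ⇒  q = 7/13.
The value is the server's expected payoff against this mix (using serve Body): (7/13)·4 + (6/13)·(-4) = 4/13.

v = 4/13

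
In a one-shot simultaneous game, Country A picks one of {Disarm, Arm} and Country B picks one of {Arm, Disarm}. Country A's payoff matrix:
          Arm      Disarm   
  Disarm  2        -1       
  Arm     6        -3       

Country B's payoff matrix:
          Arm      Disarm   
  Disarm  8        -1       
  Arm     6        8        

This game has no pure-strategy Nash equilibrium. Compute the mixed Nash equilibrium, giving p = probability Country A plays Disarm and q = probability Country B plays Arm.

Set Country B's expected payoff from Arm equal to that from Disarm:
  Country B's payoff from Arm: p·8 + (1−p)·6 = 2p + 6
  Country B's payoff from Disarm: p·(-1) + (1−p)·8 = -9p + 8
  2p + 6 = -9p + 8  ⇒  11p = 2  ⇒  p = 2/11.
For Country A to be willing to mix, Country A must be indifferent between Disarm and Arm, which pins down Country B's mix.
  Country A's payoff to Disarm: q·2 + (1−q)·(-1) = 3q - 1
  Country A's payoff to Arm: q·6 + (1−q)·(-3) = 9q - 3
  3q - 1 = 9q - 3  ⇒  -6q = -2  ⇒  q = 1/3.

p = 2/11, q = 1/3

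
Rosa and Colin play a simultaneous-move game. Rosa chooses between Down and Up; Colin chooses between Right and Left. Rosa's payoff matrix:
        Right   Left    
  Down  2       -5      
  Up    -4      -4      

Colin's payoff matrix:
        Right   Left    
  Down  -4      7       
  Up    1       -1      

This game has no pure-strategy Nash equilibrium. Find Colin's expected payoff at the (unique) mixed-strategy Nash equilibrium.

3/13

Colin's indifference between Right and Left determines Rosa's mixing probability p:
  Colin's expected payoff from Right: p·(-4) + (1−p)·1 = -5p + 1
  Colin's expected payoff from Left: p·7 + (1−p)·(-1) = 8p - 1
  -5p + 1 = 8p - 1  ⇒  -13p = -2  ⇒  p = 2/13.
At equilibrium Colin is indifferent across columns, so Colin's payoff equals the payoff from Right: (2/13)·(-4) + (11/13)·1 = 3/13.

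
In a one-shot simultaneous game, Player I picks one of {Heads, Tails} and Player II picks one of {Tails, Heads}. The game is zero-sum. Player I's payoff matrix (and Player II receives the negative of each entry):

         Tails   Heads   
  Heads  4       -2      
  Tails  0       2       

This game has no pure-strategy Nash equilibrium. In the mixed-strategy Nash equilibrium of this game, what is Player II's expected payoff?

In a mixed equilibrium Player II is indifferent between Tails and Heads; this condition fixes p.
  Player II's payoff from Tails: p·(-4) + (1−p)·0 = -4p
  Player II's payoff from Heads: p·2 + (1−p)·(-2) = 4p - 2
  -4p = 4p - 2  ⇒  -8p = -2  ⇒  p = 1/4.
At equilibrium Player II is indifferent across columns, so Player II's payoff equals the payoff from Tails: (1/4)·(-4) + (3/4)·0 = -1.

-1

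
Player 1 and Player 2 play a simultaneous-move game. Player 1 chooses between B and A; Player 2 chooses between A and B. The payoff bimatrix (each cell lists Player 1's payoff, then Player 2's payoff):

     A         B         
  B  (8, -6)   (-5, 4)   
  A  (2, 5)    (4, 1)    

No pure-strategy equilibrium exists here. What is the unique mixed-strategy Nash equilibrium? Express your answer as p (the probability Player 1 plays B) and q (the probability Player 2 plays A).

Set Player 2's expected payoff from A equal to that from B:
  Player 2's payoff from A: p·(-6) + (1−p)·5 = -11p + 5
  Player 2's payoff from B: p·4 + (1−p)·1 = 3p + 1
  -11p + 5 = 3p + 1  ⇒  -14p = -4  ⇒  p = 2/7.
For Player 1 to be willing to mix, Player 1 must be indifferent between B and A, which pins down Player 2's mix.
  Player 1's payoff from B: q·8 + (1−q)·(-5) = 13q - 5
  Player 1's payoff from A: q·2 + (1−q)·4 = -2q + 4
  13q - 5 = -2q + 4  ⇒  15q = 9  ⇒  q = 3/5.

p = 2/7, q = 3/5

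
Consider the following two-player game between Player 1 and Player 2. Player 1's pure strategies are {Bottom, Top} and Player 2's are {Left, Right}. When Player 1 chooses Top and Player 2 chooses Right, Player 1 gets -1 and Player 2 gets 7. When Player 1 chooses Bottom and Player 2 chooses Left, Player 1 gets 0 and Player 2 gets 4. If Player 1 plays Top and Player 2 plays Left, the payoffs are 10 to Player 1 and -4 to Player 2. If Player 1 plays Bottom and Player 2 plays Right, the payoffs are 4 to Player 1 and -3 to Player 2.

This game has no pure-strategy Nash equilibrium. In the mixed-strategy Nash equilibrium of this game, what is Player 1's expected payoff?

In a mixed equilibrium Player 1 is indifferent between Bottom and Top; this condition fixes q.
  Player 1's payoff from Bottom: q·0 + (1−q)·4 = -4q + 4
  Player 1's payoff from Top: q·10 + (1−q)·(-1) = 11q - 1
  -4q + 4 = 11q - 1  ⇒  -15q = -5  ⇒  q = 1/3.
At equilibrium Player 1 is indifferent across rows, so Player 1's payoff equals the payoff from Bottom: (1/3)·0 + (2/3)·4 = 8/3.

8/3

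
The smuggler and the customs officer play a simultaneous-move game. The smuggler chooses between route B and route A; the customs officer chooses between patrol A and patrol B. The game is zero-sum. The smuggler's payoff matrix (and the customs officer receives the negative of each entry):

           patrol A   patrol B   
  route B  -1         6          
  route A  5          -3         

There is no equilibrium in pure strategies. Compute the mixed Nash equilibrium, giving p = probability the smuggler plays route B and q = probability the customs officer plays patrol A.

p = 8/15, q = 3/5

The smuggler's mix must leave the customs officer indifferent between patrol A and patrol B.
  the customs officer's payoff from patrol A: p·1 + (1−p)·(-5) = 6p - 5
  the customs officer's payoff from patrol B: p·(-6) + (1−p)·3 = -9p + 3
  6p - 5 = -9p + 3  ⇒  15p = 8  ⇒  p = 8/15.
In a mixed equilibrium the smuggler is indifferent between route B and route A; this condition fixes q.
  the smuggler's expected payoff from route B: q·(-1) + (1−q)·6 = -7q + 6
  the smuggler's expected payoff from route A: q·5 + (1−q)·(-3) = 8q - 3
  -7q + 6 = 8q - 3  ⇒  -15q = -9  ⇒  q = 3/5.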